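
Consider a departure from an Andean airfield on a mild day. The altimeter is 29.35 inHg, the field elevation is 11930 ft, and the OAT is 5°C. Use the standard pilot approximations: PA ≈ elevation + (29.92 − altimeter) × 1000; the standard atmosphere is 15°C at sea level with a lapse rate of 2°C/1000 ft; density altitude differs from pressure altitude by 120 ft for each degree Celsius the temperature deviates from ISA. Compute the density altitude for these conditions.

14300 ft

Pressure altitude = 11930 + (29.92 − 29.35) × 1000 = 11930 + (+570) = 12500 ft.
ISA temperature at 12500 ft = 15 − 2 × (12500/1000) = -10°C.
ISA deviation = 5 − (-10) = +15°C.
Density altitude = 12500 + 120 × (15) = 14300 ft.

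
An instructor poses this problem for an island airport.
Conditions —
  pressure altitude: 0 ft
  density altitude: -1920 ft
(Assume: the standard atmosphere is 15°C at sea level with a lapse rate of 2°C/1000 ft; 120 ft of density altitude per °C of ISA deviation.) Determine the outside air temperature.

Density altitude − pressure altitude = -1920 − 0 = -1920 ft.
At 120 ft/°C that is an ISA deviation of -1920/120 = -16°C.
ISA temperature at 0 ft = 15 − 2 × (0/1000) = 15°C.
OAT = ISA + deviation = 15 + (-16) = -1°C.

-1°C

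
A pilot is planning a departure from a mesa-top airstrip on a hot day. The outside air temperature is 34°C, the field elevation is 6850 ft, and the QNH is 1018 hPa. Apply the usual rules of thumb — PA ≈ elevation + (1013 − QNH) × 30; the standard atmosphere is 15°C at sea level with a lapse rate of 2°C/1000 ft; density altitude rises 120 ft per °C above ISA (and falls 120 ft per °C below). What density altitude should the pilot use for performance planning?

10588 ft

Pressure altitude = 6850 + (1013 − 1018) × 30 = 6850 + (-150) = 6700 ft.
ISA temperature at 6700 ft = 15 − 2 × (6700/1000) = 1.6°C.
ISA deviation = 34 − 1.6 = +32.4°C.
Density altitude = 6700 + 120 × (32.4) = 10588 ft.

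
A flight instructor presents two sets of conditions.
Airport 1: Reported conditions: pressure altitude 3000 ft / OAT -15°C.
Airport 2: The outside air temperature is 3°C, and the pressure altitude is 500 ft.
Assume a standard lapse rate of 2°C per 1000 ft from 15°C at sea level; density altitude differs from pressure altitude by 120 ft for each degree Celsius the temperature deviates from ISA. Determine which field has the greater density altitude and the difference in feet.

Airport 1: ISA temp = 9°C, deviation -24°C, DA = 3000 + 120 × (-24) = 120 ft.
Airport 2: ISA temp = 14°C, deviation -11°C, DA = 500 + 120 × (-11) = -820 ft.
Airport 1 is higher by 120 − (-820) = 940 ft.

Airport 1 by 940 ft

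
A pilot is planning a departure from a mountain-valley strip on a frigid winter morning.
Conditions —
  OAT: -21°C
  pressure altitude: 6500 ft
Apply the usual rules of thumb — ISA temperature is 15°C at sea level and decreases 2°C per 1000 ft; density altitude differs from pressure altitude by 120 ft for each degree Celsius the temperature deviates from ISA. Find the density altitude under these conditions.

3740 ft

ISA temperature at 6500 ft = 15 − 2 × (6500/1000) = 2°C.
ISA deviation = -21 − 2 = -23°C.
Density altitude = 6500 + 120 × (-23) = 6500 + (-2760) = 3740 ft.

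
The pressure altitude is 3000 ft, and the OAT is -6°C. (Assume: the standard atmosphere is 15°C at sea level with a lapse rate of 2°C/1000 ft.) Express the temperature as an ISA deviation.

ISA-15°C

ISA temperature at 3000 ft = 15 − 2 × (3000/1000) = 9°C.
Deviation = OAT − ISA = -6 − 9 = -15°C.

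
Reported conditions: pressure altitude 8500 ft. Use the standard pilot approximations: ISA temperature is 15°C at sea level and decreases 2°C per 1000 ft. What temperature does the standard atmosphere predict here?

ISA temperature = 15 − 2 × (8500/1000) = 15 − 17 = -2°C.

-2°C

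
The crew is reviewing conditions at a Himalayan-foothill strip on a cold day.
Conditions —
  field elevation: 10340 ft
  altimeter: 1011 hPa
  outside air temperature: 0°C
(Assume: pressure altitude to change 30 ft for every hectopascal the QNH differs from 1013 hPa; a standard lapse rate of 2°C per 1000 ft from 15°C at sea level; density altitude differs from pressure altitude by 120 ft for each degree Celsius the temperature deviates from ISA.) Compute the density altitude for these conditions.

11096 ft

Pressure altitude = 10340 + (1013 − 1011) × 30 = 10340 + (+60) = 10400 ft.
ISA temperature at 10400 ft = 15 − 2 × (10400/1000) = -5.8°C.
ISA deviation = 0 − (-5.8) = +5.8°C.
Density altitude = 10400 + 120 × (5.8) = 11096 ft.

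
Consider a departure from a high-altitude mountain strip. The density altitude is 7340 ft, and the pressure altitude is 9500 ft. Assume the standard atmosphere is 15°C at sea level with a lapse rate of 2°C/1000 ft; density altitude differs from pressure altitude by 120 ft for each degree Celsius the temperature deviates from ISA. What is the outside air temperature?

-22°C

Density altitude − pressure altitude = 7340 − 9500 = -2160 ft.
At 120 ft/°C that is an ISA deviation of -2160/120 = -18°C.
ISA temperature at 9500 ft = 15 − 2 × (9500/1000) = -4°C.
OAT = ISA + deviation = -4 + (-18) = -22°C.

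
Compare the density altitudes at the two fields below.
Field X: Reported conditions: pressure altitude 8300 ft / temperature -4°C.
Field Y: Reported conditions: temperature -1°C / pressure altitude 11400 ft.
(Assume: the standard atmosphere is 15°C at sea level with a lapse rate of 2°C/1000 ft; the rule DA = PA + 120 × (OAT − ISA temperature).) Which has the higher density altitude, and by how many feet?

Field Y by 4204 ft

Field X: ISA temp = -1.6°C, deviation -2.4°C, DA = 8300 + 120 × (-2.4) = 8012 ft.
Field Y: ISA temp = -7.8°C, deviation +6.8°C, DA = 11400 + 120 × 6.8 = 12216 ft.
Field Y is higher by 12216 − 8012 = 4204 ft.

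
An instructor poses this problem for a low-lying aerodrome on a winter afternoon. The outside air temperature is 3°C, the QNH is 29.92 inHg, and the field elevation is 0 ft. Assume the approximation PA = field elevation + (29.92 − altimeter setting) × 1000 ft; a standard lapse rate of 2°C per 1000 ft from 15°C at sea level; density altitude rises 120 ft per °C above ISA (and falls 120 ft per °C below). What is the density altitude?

-1440 ft

Pressure altitude = 0 + (29.92 − 29.92) × 1000 = 0 + (0) = 0 ft.
ISA temperature at 0 ft = 15 − 2 × (0/1000) = 15°C.
ISA deviation = 3 − 15 = -12°C.
Density altitude = 0 + 120 × (-12) = -1440 ft.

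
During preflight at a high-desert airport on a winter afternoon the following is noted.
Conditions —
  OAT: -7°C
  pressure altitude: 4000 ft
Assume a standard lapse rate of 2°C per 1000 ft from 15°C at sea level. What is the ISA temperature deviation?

ISA temperature at 4000 ft = 15 − 2 × (4000/1000) = 7°C.
Deviation = OAT − ISA = -7 − 7 = -14°C.

ISA-14°C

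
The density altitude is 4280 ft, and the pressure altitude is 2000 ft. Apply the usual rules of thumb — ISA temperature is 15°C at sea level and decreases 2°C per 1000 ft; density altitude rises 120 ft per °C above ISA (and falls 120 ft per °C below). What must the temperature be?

Density altitude − pressure altitude = 4280 − 2000 = +2280 ft.
At 120 ft/°C that is an ISA deviation of 2280/120 = +19°C.
ISA temperature at 2000 ft = 15 − 2 × (2000/1000) = 11°C.
OAT = ISA + deviation = 11 + (+19) = 30°C.

30°C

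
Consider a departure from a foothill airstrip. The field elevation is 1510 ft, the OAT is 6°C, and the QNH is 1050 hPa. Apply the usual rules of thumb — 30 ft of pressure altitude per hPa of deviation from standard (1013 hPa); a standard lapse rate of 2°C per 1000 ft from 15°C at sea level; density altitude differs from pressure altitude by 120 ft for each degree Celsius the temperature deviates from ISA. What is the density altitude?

-584 ft

Pressure altitude = 1510 + (1013 − 1050) × 30 = 1510 + (-1110) = 400 ft.
ISA temperature at 400 ft = 15 − 2 × (400/1000) = 14.2°C.
ISA deviation = 6 − 14.2 = -8.2°C.
Density altitude = 400 + 120 × (-8.2) = -584 ft.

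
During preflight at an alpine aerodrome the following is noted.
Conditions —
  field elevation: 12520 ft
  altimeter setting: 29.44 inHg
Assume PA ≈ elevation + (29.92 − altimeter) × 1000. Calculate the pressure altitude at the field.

13000 ft

Pressure correction = (29.92 − 29.44) × 1000 = +480 ft.
Pressure altitude = 12520 + (+480) = 13000 ft.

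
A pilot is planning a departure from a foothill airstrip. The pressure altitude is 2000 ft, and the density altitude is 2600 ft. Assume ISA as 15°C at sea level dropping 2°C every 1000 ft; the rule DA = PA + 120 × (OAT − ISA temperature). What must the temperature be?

16°C

Density altitude − pressure altitude = 2600 − 2000 = +600 ft.
At 120 ft/°C that is an ISA deviation of 600/120 = +5°C.
ISA temperature at 2000 ft = 15 − 2 × (2000/1000) = 11°C.
OAT = ISA + deviation = 11 + (+5) = 16°C.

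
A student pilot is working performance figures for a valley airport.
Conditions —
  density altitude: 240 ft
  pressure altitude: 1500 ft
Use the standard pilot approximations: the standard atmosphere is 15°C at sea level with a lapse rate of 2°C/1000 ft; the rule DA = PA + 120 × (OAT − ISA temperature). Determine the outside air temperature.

1.5°C

Density altitude − pressure altitude = 240 − 1500 = -1260 ft.
At 120 ft/°C that is an ISA deviation of -1260/120 = -10.5°C.
ISA temperature at 1500 ft = 15 − 2 × (1500/1000) = 12°C.
OAT = ISA + deviation = 12 + (-10.5) = 1.5°C.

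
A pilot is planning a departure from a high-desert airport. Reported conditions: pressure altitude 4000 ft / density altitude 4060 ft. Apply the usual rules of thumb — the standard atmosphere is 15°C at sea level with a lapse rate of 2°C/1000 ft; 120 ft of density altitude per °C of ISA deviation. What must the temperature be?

7.5°C

Density altitude − pressure altitude = 4060 − 4000 = +60 ft.
At 120 ft/°C that is an ISA deviation of 60/120 = +0.5°C.
ISA temperature at 4000 ft = 15 − 2 × (4000/1000) = 7°C.
OAT = ISA + deviation = 7 + (+0.5) = 7.5°C.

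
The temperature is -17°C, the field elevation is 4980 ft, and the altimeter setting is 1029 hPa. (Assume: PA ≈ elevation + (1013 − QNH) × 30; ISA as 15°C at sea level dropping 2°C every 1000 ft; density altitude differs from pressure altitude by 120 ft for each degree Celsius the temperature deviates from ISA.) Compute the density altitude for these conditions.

1740 ft

Pressure altitude = 4980 + (1013 − 1029) × 30 = 4980 + (-480) = 4500 ft.
ISA temperature at 4500 ft = 15 − 2 × (4500/1000) = 6°C.
ISA deviation = -17 − 6 = -23°C.
Density altitude = 4500 + 120 × (-23) = 1740 ft.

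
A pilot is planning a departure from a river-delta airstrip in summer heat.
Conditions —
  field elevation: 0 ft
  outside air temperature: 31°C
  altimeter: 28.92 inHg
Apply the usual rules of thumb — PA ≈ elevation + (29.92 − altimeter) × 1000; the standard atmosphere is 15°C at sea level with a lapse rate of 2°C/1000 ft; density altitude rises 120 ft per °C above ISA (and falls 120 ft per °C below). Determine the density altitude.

3160 ft

Pressure altitude = 0 + (29.92 − 28.92) × 1000 = 0 + (+1000) = 1000 ft.
ISA temperature at 1000 ft = 15 − 2 × (1000/1000) = 13°C.
ISA deviation = 31 − 13 = +18°C.
Density altitude = 1000 + 120 × (18) = 3160 ft.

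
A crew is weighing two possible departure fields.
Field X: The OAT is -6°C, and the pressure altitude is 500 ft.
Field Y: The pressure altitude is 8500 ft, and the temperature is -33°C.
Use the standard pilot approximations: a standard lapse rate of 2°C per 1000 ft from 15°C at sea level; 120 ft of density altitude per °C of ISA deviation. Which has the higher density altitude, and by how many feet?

Field Y by 6680 ft

Field X: ISA temp = 14°C, deviation -20°C, DA = 500 + 120 × (-20) = -1900 ft.
Field Y: ISA temp = -2°C, deviation -31°C, DA = 8500 + 120 × (-31) = 4780 ft.
Field Y is higher by 4780 − (-1900) = 6680 ft.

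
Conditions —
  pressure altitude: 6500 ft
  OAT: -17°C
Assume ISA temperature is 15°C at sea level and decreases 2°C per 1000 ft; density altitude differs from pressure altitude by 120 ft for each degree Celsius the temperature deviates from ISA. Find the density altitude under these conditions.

4220 ft

ISA temperature at 6500 ft = 15 − 2 × (6500/1000) = 2°C.
ISA deviation = -17 − 2 = -19°C.
Density altitude = 6500 + 120 × (-19) = 6500 + (-2280) = 4220 ft.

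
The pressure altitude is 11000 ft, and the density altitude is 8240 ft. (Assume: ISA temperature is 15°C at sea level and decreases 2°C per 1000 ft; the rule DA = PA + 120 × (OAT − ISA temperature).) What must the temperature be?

Density altitude − pressure altitude = 8240 − 11000 = -2760 ft.
At 120 ft/°C that is an ISA deviation of -2760/120 = -23°C.
ISA temperature at 11000 ft = 15 − 2 × (11000/1000) = -7°C.
OAT = ISA + deviation = -7 + (-23) = -30°C.

-30°C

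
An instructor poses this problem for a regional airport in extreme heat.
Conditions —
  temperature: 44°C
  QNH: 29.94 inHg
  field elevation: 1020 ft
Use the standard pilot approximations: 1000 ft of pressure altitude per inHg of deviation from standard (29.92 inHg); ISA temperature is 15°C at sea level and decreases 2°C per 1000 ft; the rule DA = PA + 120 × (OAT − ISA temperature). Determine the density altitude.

4720 ft

Pressure altitude = 1020 + (29.92 − 29.94) × 1000 = 1020 + (-20) = 1000 ft.
ISA temperature at 1000 ft = 15 − 2 × (1000/1000) = 13°C.
ISA deviation = 44 − 13 = +31°C.
Density altitude = 1000 + 120 × (31) = 4720 ft.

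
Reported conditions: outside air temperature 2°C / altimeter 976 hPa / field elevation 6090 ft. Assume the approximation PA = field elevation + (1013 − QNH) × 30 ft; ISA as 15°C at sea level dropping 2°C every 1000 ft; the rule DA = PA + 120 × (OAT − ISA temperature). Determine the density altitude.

Pressure altitude = 6090 + (1013 − 976) × 30 = 6090 + (+1110) = 7200 ft.
ISA temperature at 7200 ft = 15 − 2 × (7200/1000) = 0.6°C.
ISA deviation = 2 − 0.6 = +1.4°C.
Density altitude = 7200 + 120 × (1.4) = 7368 ft.

7368 ft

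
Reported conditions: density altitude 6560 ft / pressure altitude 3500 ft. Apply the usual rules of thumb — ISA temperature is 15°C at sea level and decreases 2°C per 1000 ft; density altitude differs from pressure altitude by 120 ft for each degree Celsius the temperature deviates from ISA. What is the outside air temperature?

33.5°C

Density altitude − pressure altitude = 6560 − 3500 = +3060 ft.
At 120 ft/°C that is an ISA deviation of 3060/120 = +25.5°C.
ISA temperature at 3500 ft = 15 − 2 × (3500/1000) = 8°C.
OAT = ISA + deviation = 8 + (+25.5) = 33.5°C.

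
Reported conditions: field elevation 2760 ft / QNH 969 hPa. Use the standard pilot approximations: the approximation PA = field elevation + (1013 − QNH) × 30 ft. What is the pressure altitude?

4080 ft

Pressure correction = (1013 − 969) × 30 = +1320 ft.
Pressure altitude = 2760 + (+1320) = 4080 ft.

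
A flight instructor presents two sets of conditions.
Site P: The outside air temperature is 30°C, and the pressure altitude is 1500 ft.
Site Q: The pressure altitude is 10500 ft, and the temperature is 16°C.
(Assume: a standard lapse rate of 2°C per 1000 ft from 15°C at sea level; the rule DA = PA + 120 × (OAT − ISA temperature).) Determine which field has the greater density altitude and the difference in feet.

Site Q by 9480 ft

Site P: ISA temp = 12°C, deviation +18°C, DA = 1500 + 120 × 18 = 3660 ft.
Site Q: ISA temp = -6°C, deviation +22°C, DA = 10500 + 120 × 22 = 13140 ft.
Site Q is higher by 13140 − 3660 = 9480 ft.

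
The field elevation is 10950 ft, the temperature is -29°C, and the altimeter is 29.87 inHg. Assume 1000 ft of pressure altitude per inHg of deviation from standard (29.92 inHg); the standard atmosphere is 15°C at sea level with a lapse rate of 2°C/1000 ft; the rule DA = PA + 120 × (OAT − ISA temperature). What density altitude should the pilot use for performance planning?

8360 ft

Pressure altitude = 10950 + (29.92 − 29.87) × 1000 = 10950 + (+50) = 11000 ft.
ISA temperature at 11000 ft = 15 − 2 × (11000/1000) = -7°C.
ISA deviation = -29 − (-7) = -22°C.
Density altitude = 11000 + 120 × (-22) = 8360 ft.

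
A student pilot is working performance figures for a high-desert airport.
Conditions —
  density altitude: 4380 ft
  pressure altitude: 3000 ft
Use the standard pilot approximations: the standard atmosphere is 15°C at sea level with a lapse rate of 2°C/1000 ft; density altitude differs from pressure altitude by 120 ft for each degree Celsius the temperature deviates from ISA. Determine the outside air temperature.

Density altitude − pressure altitude = 4380 − 3000 = +1380 ft.
At 120 ft/°C that is an ISA deviation of 1380/120 = +11.5°C.
ISA temperature at 3000 ft = 15 − 2 × (3000/1000) = 9°C.
OAT = ISA + deviation = 9 + (+11.5) = 20.5°C.

20.5°C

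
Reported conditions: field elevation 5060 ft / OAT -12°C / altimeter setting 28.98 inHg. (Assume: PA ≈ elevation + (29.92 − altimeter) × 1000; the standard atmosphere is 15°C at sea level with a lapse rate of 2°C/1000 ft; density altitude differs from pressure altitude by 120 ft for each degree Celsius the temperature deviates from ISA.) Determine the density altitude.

Pressure altitude = 5060 + (29.92 − 28.98) × 1000 = 5060 + (+940) = 6000 ft.
ISA temperature at 6000 ft = 15 − 2 × (6000/1000) = 3°C.
ISA deviation = -12 − 3 = -15°C.
Density altitude = 6000 + 120 × (-15) = 4200 ft.

4200 ft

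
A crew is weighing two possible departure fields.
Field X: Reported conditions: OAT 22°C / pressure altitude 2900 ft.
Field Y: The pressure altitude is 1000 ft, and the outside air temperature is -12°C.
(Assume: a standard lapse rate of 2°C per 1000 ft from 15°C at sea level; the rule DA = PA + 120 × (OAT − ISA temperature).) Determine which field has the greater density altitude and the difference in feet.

Field X: ISA temp = 9.2°C, deviation +12.8°C, DA = 2900 + 120 × 12.8 = 4436 ft.
Field Y: ISA temp = 13°C, deviation -25°C, DA = 1000 + 120 × (-25) = -2000 ft.
Field X is higher by 4436 − (-2000) = 6436 ft.

Field X by 6436 ft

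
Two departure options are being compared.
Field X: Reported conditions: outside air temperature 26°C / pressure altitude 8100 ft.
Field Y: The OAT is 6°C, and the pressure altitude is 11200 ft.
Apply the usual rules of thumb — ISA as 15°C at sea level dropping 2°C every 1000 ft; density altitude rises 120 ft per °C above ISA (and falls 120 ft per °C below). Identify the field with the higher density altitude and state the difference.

Field X: ISA temp = -1.2°C, deviation +27.2°C, DA = 8100 + 120 × 27.2 = 11364 ft.
Field Y: ISA temp = -7.4°C, deviation +13.4°C, DA = 11200 + 120 × 13.4 = 12808 ft.
Field Y is higher by 12808 − 11364 = 1444 ft.

Field Y by 1444 ft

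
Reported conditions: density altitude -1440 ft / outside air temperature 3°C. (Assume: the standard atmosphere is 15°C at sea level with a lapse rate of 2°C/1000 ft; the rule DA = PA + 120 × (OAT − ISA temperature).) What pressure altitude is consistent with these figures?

0 ft

DA = PA + 120 × (OAT − (15 − 2·PA/1000)) = PA + 120·OAT − 1800 + 0.24·PA = 1.24·PA + 120·OAT − 1800.
So 1.24·PA = -1440 − 120 × 3 + 1800 = 0.
PA = 0 / 1.24 = 0 ft.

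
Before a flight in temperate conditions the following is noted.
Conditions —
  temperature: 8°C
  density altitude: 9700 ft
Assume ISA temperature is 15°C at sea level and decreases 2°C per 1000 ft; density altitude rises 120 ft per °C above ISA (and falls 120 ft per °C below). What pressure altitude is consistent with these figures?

8500 ft

DA = PA + 120 × (OAT − (15 − 2·PA/1000)) = PA + 120·OAT − 1800 + 0.24·PA = 1.24·PA + 120·OAT − 1800.
So 1.24·PA = 9700 − 120 × 8 + 1800 = 10540.
PA = 10540 / 1.24 = 8500 ft.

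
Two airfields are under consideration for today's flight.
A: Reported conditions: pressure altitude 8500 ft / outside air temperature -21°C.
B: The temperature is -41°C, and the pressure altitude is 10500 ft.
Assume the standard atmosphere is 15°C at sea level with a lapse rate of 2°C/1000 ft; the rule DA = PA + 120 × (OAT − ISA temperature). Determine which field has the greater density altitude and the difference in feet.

B by 80 ft

A: ISA temp = -2°C, deviation -19°C, DA = 8500 + 120 × (-19) = 6220 ft.
B: ISA temp = -6°C, deviation -35°C, DA = 10500 + 120 × (-35) = 6300 ft.
B is higher by 6300 − 6220 = 80 ft.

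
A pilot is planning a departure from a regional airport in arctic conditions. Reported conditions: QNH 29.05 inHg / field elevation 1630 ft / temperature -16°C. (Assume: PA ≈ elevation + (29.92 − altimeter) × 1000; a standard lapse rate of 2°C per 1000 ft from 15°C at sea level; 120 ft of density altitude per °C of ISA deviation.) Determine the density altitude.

Pressure altitude = 1630 + (29.92 − 29.05) × 1000 = 1630 + (+870) = 2500 ft.
ISA temperature at 2500 ft = 15 − 2 × (2500/1000) = 10°C.
ISA deviation = -16 − 10 = -26°C.
Density altitude = 2500 + 120 × (-26) = -620 ft.

-620 ft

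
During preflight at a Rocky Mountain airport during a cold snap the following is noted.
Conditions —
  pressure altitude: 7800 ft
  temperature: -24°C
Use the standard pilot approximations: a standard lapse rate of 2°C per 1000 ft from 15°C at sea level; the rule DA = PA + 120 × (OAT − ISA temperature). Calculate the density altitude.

4992 ft

ISA temperature at 7800 ft = 15 − 2 × (7800/1000) = -0.6°C.
ISA deviation = -24 − (-0.6) = -23.4°C.
Density altitude = 7800 + 120 × (-23.4) = 7800 + (-2808) = 4992 ft.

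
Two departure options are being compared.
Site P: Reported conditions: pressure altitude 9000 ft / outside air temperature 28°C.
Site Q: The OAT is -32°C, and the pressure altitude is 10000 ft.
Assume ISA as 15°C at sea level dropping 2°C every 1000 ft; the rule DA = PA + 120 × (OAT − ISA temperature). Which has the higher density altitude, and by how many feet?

Site P: ISA temp = -3°C, deviation +31°C, DA = 9000 + 120 × 31 = 12720 ft.
Site Q: ISA temp = -5°C, deviation -27°C, DA = 10000 + 120 × (-27) = 6760 ft.
Site P is higher by 12720 − 6760 = 5960 ft.

Site P by 5960 ft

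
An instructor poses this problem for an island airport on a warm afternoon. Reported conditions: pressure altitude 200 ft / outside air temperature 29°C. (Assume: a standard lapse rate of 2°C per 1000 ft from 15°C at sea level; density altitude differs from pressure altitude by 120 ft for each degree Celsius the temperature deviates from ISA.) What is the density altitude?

1928 ft

ISA temperature at 200 ft = 15 − 2 × (200/1000) = 14.6°C.
ISA deviation = 29 − 14.6 = +14.4°C.
Density altitude = 200 + 120 × (14.4) = 200 + (+1728) = 1928 ft.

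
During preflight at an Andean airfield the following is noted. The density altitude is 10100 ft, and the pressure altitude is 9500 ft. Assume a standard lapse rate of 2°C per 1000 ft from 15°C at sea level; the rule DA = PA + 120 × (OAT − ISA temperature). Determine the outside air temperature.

1°C

Density altitude − pressure altitude = 10100 − 9500 = +600 ft.
At 120 ft/°C that is an ISA deviation of 600/120 = +5°C.
ISA temperature at 9500 ft = 15 − 2 × (9500/1000) = -4°C.
OAT = ISA + deviation = -4 + (+5) = 1°C.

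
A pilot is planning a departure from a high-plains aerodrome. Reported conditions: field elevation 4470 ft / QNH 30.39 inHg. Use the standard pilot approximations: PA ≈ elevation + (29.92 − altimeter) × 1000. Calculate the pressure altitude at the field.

Pressure correction = (29.92 − 30.39) × 1000 = -470 ft.
Pressure altitude = 4470 + (-470) = 4000 ft.

4000 ft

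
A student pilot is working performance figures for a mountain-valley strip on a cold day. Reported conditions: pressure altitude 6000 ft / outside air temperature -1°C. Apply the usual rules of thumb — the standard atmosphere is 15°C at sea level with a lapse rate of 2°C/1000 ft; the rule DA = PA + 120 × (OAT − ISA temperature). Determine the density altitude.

5520 ft

ISA temperature at 6000 ft = 15 − 2 × (6000/1000) = 3°C.
ISA deviation = -1 − 3 = -4°C.
Density altitude = 6000 + 120 × (-4) = 6000 + (-480) = 5520 ft.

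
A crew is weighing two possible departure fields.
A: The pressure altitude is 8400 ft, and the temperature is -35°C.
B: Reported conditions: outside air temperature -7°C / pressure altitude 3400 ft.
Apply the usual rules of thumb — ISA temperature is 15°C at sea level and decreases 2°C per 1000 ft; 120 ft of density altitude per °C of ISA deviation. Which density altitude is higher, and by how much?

A: ISA temp = -1.8°C, deviation -33.2°C, DA = 8400 + 120 × (-33.2) = 4416 ft.
B: ISA temp = 8.2°C, deviation -15.2°C, DA = 3400 + 120 × (-15.2) = 1576 ft.
A is higher by 4416 − 1576 = 2840 ft.

A by 2840 ft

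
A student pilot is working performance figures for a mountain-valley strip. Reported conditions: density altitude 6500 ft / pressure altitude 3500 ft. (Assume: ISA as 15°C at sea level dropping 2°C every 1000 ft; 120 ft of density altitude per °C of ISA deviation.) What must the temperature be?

Density altitude − pressure altitude = 6500 − 3500 = +3000 ft.
At 120 ft/°C that is an ISA deviation of 3000/120 = +25°C.
ISA temperature at 3500 ft = 15 − 2 × (3500/1000) = 8°C.
OAT = ISA + deviation = 8 + (+25) = 33°C.

33°C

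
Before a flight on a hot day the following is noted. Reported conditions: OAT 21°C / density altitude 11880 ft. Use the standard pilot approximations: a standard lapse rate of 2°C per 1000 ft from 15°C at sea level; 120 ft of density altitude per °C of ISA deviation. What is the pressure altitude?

9000 ft

DA = PA + 120 × (OAT − (15 − 2·PA/1000)) = PA + 120·OAT − 1800 + 0.24·PA = 1.24·PA + 120·OAT − 1800.
So 1.24·PA = 11880 − 120 × 21 + 1800 = 11160.
PA = 11160 / 1.24 = 9000 ft.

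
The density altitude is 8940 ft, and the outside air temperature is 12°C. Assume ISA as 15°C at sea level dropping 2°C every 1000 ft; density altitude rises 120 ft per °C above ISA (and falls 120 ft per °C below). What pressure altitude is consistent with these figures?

DA = PA + 120 × (OAT − (15 − 2·PA/1000)) = PA + 120·OAT − 1800 + 0.24·PA = 1.24·PA + 120·OAT − 1800.
So 1.24·PA = 8940 − 120 × 12 + 1800 = 9300.
PA = 9300 / 1.24 = 7500 ft.

7500 ft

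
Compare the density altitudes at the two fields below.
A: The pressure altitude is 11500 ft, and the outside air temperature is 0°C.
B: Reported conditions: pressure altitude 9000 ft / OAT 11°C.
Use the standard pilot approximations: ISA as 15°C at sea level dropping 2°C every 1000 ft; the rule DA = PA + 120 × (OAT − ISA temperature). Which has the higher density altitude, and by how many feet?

A by 1780 ft

A: ISA temp = -8°C, deviation +8°C, DA = 11500 + 120 × 8 = 12460 ft.
B: ISA temp = -3°C, deviation +14°C, DA = 9000 + 120 × 14 = 10680 ft.
A is higher by 12460 − 10680 = 1780 ft.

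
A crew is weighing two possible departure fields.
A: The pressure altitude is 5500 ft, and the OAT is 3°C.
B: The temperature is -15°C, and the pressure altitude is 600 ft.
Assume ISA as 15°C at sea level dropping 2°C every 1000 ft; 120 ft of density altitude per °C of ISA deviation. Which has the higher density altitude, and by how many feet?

A: ISA temp = 4°C, deviation -1°C, DA = 5500 + 120 × (-1) = 5380 ft.
B: ISA temp = 13.8°C, deviation -28.8°C, DA = 600 + 120 × (-28.8) = -2856 ft.
A is higher by 5380 − (-2856) = 8236 ft.

A by 8236 ft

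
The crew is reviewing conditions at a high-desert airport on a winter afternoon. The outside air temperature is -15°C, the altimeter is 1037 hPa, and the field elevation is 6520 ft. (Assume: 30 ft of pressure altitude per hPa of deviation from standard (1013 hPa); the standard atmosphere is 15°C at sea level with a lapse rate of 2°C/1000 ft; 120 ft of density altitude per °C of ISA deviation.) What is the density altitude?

3592 ft

Pressure altitude = 6520 + (1013 − 1037) × 30 = 6520 + (-720) = 5800 ft.
ISA temperature at 5800 ft = 15 − 2 × (5800/1000) = 3.4°C.
ISA deviation = -15 − 3.4 = -18.4°C.
Density altitude = 5800 + 120 × (-18.4) = 3592 ft.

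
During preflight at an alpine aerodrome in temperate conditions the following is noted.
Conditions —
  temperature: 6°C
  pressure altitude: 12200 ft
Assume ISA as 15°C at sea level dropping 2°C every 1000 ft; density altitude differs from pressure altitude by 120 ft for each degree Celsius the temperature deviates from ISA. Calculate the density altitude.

ISA temperature at 12200 ft = 15 − 2 × (12200/1000) = -9.4°C.
ISA deviation = 6 − (-9.4) = +15.4°C.
Density altitude = 12200 + 120 × (15.4) = 12200 + (+1848) = 14048 ft.

14048 ft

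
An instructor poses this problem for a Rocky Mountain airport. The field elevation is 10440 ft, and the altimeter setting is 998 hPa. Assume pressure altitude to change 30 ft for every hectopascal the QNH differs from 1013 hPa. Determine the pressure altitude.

Pressure correction = (1013 − 998) × 30 = +450 ft.
Pressure altitude = 10440 + (+450) = 10890 ft.

10890 ft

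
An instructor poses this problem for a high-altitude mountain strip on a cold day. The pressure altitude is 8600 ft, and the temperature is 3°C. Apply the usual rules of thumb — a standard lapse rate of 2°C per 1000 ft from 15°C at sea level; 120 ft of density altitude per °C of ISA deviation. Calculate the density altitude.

9224 ft

ISA temperature at 8600 ft = 15 − 2 × (8600/1000) = -2.2°C.
ISA deviation = 3 − (-2.2) = +5.2°C.
Density altitude = 8600 + 120 × (5.2) = 8600 + (+624) = 9224 ft.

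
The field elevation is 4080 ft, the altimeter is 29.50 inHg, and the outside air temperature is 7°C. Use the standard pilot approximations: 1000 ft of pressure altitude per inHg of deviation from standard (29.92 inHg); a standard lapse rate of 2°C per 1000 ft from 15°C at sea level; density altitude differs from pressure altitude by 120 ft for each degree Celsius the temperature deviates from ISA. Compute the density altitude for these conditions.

4620 ft

Pressure altitude = 4080 + (29.92 − 29.50) × 1000 = 4080 + (+420) = 4500 ft.
ISA temperature at 4500 ft = 15 − 2 × (4500/1000) = 6°C.
ISA deviation = 7 − 6 = +1°C.
Density altitude = 4500 + 120 × (1) = 4620 ft.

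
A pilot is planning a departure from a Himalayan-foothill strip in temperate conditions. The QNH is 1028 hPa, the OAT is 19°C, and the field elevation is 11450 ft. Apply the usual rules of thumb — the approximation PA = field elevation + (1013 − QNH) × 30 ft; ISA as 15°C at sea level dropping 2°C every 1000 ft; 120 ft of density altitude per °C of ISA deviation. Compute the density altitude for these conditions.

14120 ft

Pressure altitude = 11450 + (1013 − 1028) × 30 = 11450 + (-450) = 11000 ft.
ISA temperature at 11000 ft = 15 − 2 × (11000/1000) = -7°C.
ISA deviation = 19 − (-7) = +26°C.
Density altitude = 11000 + 120 × (26) = 14120 ft.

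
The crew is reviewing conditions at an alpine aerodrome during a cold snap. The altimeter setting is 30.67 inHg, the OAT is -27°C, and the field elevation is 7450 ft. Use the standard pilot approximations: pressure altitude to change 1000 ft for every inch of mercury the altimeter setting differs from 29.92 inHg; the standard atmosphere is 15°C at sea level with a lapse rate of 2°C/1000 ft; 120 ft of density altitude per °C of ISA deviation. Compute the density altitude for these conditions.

Pressure altitude = 7450 + (29.92 − 30.67) × 1000 = 7450 + (-750) = 6700 ft.
ISA temperature at 6700 ft = 15 − 2 × (6700/1000) = 1.6°C.
ISA deviation = -27 − 1.6 = -28.6°C.
Density altitude = 6700 + 120 × (-28.6) = 3268 ft.

3268 ft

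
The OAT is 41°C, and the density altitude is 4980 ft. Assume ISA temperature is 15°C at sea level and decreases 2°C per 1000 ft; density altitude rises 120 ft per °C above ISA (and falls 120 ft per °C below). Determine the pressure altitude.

1500 ft

DA = PA + 120 × (OAT − (15 − 2·PA/1000)) = PA + 120·OAT − 1800 + 0.24·PA = 1.24·PA + 120·OAT − 1800.
So 1.24·PA = 4980 − 120 × 41 + 1800 = 1860.
PA = 1860 / 1.24 = 1500 ft.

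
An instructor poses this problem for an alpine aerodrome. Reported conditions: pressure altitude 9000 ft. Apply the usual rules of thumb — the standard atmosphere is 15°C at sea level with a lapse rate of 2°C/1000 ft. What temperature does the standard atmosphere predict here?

ISA temperature = 15 − 2 × (9000/1000) = 15 − 18 = -3°C.

-3°C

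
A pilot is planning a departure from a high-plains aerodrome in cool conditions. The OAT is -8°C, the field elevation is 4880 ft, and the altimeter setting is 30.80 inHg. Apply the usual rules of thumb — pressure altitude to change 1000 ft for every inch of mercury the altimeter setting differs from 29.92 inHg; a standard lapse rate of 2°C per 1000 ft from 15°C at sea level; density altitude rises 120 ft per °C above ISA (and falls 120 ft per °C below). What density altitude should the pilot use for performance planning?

Pressure altitude = 4880 + (29.92 − 30.80) × 1000 = 4880 + (-880) = 4000 ft.
ISA temperature at 4000 ft = 15 − 2 × (4000/1000) = 7°C.
ISA deviation = -8 − 7 = -15°C.
Density altitude = 4000 + 120 × (-15) = 2200 ft.

2200 ft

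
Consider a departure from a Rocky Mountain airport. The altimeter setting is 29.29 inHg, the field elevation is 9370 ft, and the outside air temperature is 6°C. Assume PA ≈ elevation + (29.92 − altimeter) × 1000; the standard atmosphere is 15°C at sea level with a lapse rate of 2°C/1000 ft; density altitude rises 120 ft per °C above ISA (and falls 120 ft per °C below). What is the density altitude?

Pressure altitude = 9370 + (29.92 − 29.29) × 1000 = 9370 + (+630) = 10000 ft.
ISA temperature at 10000 ft = 15 − 2 × (10000/1000) = -5°C.
ISA deviation = 6 − (-5) = +11°C.
Density altitude = 10000 + 120 × (11) = 11320 ft.

11320 ft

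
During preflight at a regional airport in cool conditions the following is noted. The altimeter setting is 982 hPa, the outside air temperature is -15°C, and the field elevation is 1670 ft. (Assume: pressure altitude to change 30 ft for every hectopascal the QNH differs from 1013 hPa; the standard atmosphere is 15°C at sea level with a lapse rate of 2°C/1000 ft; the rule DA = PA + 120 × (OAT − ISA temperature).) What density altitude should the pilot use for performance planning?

Pressure altitude = 1670 + (1013 − 982) × 30 = 1670 + (+930) = 2600 ft.
ISA temperature at 2600 ft = 15 − 2 × (2600/1000) = 9.8°C.
ISA deviation = -15 − 9.8 = -24.8°C.
Density altitude = 2600 + 120 × (-24.8) = -376 ft.

-376 ft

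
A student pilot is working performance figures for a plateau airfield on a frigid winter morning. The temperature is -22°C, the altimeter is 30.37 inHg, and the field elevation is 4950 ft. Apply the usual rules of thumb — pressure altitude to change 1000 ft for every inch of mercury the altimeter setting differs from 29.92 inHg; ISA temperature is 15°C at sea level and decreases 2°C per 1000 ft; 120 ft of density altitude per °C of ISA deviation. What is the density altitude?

Pressure altitude = 4950 + (29.92 − 30.37) × 1000 = 4950 + (-450) = 4500 ft.
ISA temperature at 4500 ft = 15 − 2 × (4500/1000) = 6°C.
ISA deviation = -22 − 6 = -28°C.
Density altitude = 4500 + 120 × (-28) = 1140 ft.

1140 ft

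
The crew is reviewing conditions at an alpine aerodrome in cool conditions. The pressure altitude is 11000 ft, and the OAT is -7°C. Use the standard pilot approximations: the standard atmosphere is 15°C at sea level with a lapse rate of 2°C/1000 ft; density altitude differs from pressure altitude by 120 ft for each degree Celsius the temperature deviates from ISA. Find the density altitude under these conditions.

ISA temperature at 11000 ft = 15 − 2 × (11000/1000) = -7°C.
ISA deviation = -7 − (-7) = 0°C.
Density altitude = 11000 + 120 × (0) = 11000 + (0) = 11000 ft.

11000 ft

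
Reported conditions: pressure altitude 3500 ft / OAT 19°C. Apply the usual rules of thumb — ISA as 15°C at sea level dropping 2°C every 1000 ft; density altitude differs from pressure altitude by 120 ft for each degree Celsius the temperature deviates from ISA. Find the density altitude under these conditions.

4820 ft

ISA temperature at 3500 ft = 15 − 2 × (3500/1000) = 8°C.
ISA deviation = 19 − 8 = +11°C.
Density altitude = 3500 + 120 × (11) = 3500 + (+1320) = 4820 ft.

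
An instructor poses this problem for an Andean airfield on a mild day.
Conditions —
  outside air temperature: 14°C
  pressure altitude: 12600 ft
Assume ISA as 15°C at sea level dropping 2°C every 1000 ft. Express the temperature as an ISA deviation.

ISA temperature at 12600 ft = 15 − 2 × (12600/1000) = -10.2°C.
Deviation = OAT − ISA = 14 − (-10.2) = +24.2°C.

ISA+24.2°C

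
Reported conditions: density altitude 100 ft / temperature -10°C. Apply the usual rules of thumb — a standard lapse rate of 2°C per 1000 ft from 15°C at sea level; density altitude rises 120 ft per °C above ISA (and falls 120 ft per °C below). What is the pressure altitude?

DA = PA + 120 × (OAT − (15 − 2·PA/1000)) = PA + 120·OAT − 1800 + 0.24·PA = 1.24·PA + 120·OAT − 1800.
So 1.24·PA = 100 − 120 × (-10) + 1800 = 3100.
PA = 3100 / 1.24 = 2500 ft.

2500 ft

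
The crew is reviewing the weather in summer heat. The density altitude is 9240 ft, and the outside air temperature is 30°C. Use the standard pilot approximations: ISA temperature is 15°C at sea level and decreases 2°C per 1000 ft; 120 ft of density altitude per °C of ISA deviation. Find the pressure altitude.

6000 ft

DA = PA + 120 × (OAT − (15 − 2·PA/1000)) = PA + 120·OAT − 1800 + 0.24·PA = 1.24·PA + 120·OAT − 1800.
So 1.24·PA = 9240 − 120 × 30 + 1800 = 7440.
PA = 7440 / 1.24 = 6000 ft.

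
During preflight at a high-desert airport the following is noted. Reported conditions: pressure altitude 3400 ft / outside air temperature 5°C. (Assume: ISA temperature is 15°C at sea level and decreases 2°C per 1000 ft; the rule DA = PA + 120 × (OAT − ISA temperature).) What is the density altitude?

ISA temperature at 3400 ft = 15 − 2 × (3400/1000) = 8.2°C.
ISA deviation = 5 − 8.2 = -3.2°C.
Density altitude = 3400 + 120 × (-3.2) = 3400 + (-384) = 3016 ft.

3016 ft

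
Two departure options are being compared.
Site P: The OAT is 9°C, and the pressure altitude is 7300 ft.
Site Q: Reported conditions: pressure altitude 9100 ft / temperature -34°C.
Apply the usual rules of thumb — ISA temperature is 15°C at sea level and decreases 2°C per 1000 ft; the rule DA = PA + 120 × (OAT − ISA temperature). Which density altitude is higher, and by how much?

Site P: ISA temp = 0.4°C, deviation +8.6°C, DA = 7300 + 120 × 8.6 = 8332 ft.
Site Q: ISA temp = -3.2°C, deviation -30.8°C, DA = 9100 + 120 × (-30.8) = 5404 ft.
Site P is higher by 8332 − 5404 = 2928 ft.

Site P by 2928 ft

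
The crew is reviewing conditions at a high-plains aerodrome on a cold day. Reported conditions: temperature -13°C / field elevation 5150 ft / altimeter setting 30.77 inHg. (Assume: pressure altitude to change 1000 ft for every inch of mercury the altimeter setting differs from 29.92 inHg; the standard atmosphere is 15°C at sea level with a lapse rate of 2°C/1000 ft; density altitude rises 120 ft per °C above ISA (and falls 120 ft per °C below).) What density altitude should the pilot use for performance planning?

Pressure altitude = 5150 + (29.92 − 30.77) × 1000 = 5150 + (-850) = 4300 ft.
ISA temperature at 4300 ft = 15 − 2 × (4300/1000) = 6.4°C.
ISA deviation = -13 − 6.4 = -19.4°C.
Density altitude = 4300 + 120 × (-19.4) = 1972 ft.

1972 ft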